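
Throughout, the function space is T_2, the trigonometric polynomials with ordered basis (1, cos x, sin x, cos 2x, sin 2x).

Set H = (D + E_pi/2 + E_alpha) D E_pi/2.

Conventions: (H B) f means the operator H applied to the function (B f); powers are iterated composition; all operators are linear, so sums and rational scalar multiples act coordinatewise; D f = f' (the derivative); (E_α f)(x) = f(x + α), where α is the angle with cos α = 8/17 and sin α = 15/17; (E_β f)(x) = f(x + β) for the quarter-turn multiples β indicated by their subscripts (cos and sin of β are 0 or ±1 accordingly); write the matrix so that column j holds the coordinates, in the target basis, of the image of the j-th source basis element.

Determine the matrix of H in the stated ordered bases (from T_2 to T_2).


the matrix is [[0, 0, 0, 0, 0]; [0, -8/17, -49/17, 0, 0]; [0, 49/17, -8/17, 0, 0]; [0, 0, 0, 1636/289, 900/289]; [0, 0, 0, -900/289, 1636/289]] (rows listed top to bottom)

image of 1: 0
image of cos x: -(8/17)cos x + (49/17)sin x
image of sin x: -(49/17)cos x - (8/17)sin x
image of cos 2x: (1636/289)cos 2x - (900/289)sin 2x
image of sin 2x: (900/289)cos 2x + (1636/289)sin 2x
each image's coordinates form column j of the matrix


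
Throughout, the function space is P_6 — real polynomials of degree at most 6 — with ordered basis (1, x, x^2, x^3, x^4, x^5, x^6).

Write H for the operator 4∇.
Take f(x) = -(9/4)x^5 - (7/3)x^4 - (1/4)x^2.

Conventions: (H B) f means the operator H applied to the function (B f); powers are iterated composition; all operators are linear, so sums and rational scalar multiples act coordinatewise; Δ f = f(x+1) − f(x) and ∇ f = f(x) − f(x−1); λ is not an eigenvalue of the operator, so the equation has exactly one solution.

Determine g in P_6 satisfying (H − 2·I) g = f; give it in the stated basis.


the result is g(x) = (9/8)x^5 + (149/12)x^4 + (461/6)x^3 + (2677/8)x^2 + (11587/12)x + 1393

write g with unknown coordinates in the stated basis and equate coefficients in (H − 2·I) g = f
solving from the highest basis element down gives g = (9/8)x^5 + (149/12)x^4 + (461/6)x^3 + (2677/8)x^2 + (11587/12)x + 1393
check: H g = (45/2)x^4 + (461/3)x^3 + 669x^2 + (11587/6)x + 2786
so H g − 2·g = -(9/4)x^5 - (7/3)x^4 - (1/4)x^2 = f ✓


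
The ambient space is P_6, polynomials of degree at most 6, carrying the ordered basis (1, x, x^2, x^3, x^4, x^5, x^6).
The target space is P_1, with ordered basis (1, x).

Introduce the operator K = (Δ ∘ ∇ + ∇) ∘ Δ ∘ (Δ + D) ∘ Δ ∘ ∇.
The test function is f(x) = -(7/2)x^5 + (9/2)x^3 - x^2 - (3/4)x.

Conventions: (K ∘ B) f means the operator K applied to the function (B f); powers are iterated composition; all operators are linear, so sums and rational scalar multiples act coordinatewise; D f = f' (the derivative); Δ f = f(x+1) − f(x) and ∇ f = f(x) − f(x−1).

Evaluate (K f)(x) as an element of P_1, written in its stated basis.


the image equals g(x) = -840

∇ f = -(35/2)x^4 + 35x^3 - (43/2)x^2 + 2x + 5/4
Δ ∇ f = -70x^3 - 8x - 2
Δ (Δ ∘ ∇) f = -210x^2 - 210x - 78
D (Δ ∘ ∇) f = -210x^2 - 8
(Δ + D) (Δ ∘ ∇) f = -420x^2 - 210x - 86
Δ (Δ + D) (Δ ∘ ∇) f = -840x - 630
∇ (Δ ∘ (Δ + D) ∘ Δ ∘ ∇) f = -840
Δ ∇ (Δ ∘ (Δ + D) ∘ Δ ∘ ∇) f = 0
∇ (Δ ∘ (Δ + D) ∘ Δ ∘ ∇) f = -840
(Δ ∘ ∇ + ∇) (Δ ∘ (Δ + D) ∘ Δ ∘ ∇) f = -840


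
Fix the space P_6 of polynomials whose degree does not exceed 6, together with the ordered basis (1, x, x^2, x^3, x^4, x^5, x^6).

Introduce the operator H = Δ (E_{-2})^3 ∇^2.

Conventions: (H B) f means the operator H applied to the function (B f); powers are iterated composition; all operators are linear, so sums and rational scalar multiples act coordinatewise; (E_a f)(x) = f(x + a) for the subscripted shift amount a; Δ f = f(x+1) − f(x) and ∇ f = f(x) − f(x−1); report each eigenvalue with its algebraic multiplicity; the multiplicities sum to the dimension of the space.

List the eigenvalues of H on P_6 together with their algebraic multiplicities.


λ = 0 (multiplicity 7)

image of 1: 0
image of x: 0
image of x^2: 0
image of x^3: 6
image of x^4: 24x - 156
image of x^5: 60x^2 - 780x + 2550
image of x^6: 120x^3 - 2340x^2 + 15300x - 33540
the matrix is upper triangular; its diagonal is (0, 0, 0, 0, 0, 0, 0)
for a triangular matrix the eigenvalues are the diagonal entries, with algebraic multiplicity their repetition count


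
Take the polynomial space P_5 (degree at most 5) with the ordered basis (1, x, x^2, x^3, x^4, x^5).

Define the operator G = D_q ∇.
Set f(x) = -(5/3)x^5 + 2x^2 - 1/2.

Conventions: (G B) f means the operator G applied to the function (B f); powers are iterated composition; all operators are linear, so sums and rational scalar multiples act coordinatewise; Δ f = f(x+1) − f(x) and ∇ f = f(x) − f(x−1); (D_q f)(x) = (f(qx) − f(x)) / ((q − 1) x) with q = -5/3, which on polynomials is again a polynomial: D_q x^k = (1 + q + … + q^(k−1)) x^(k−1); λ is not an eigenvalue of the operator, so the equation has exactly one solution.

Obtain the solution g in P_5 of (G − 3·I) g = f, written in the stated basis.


write g with unknown coordinates in the stated basis and equate coefficients in (G − 3·I) g = f
solving from the highest basis element down gives g = (5/9)x^5 - (1700/729)x^3 - (1112/243)x^2 + (700/2187)x - 2155/1458
check: G g = -(1700/243)x^3 - (950/81)x^2 + (700/729)x - 1199/243
so G g − 3·g = -(5/3)x^5 + 2x^2 - 1/2 = f ✓

the result is g(x) = (5/9)x^5 - (1700/729)x^3 - (1112/243)x^2 + (700/2187)x - 2155/1458


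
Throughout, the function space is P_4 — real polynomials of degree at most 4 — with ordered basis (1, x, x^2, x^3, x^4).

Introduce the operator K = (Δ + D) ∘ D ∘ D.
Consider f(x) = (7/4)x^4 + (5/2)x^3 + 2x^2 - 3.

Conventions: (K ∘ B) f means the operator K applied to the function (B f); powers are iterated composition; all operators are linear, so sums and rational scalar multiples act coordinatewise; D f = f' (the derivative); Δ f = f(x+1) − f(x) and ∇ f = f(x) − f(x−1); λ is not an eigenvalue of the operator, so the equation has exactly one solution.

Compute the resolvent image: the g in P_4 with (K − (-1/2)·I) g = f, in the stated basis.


write g with unknown coordinates in the stated basis and equate coefficients in (K − (-1/2)·I) g = f
solving from the highest basis element down gives g = (7/2)x^4 + 5x^3 + 4x^2 - 336x - 210
check: K g = 168x + 102
so K g − (-1/2)·g = (7/4)x^4 + (5/2)x^3 + 2x^2 - 3 = f ✓

g(x) = (7/2)x^4 + 5x^3 + 4x^2 - 336x - 210


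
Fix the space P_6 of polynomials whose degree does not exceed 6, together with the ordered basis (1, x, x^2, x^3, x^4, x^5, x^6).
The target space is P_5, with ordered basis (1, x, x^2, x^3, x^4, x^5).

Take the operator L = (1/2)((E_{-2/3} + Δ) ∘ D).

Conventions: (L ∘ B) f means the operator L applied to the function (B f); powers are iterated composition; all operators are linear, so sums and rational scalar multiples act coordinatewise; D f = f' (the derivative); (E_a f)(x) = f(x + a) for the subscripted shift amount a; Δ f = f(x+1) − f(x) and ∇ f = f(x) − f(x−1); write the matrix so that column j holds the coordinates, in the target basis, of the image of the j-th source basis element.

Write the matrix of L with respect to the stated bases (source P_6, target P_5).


the matrix is [[0, 1/2, 1/3, 13/6, 38/27, 485/162, 211/81]; [0, 0, 1, 1, 26/3, 190/27, 485/27]; [0, 0, 0, 3/2, 2, 65/3, 190/9]; [0, 0, 0, 0, 2, 10/3, 130/3]; [0, 0, 0, 0, 0, 5/2, 5]; [0, 0, 0, 0, 0, 0, 3]] (rows listed top to bottom)

image of 1: 0
image of x: 1/2
image of x^2: x + 1/3
image of x^3: (3/2)x^2 + x + 13/6
image of x^4: 2x^3 + 2x^2 + (26/3)x + 38/27
image of x^5: (5/2)x^4 + (10/3)x^3 + (65/3)x^2 + (190/27)x + 485/162
image of x^6: 3x^5 + 5x^4 + (130/3)x^3 + (190/9)x^2 + (485/27)x + 211/81
each image's coordinates form column j of the matrix


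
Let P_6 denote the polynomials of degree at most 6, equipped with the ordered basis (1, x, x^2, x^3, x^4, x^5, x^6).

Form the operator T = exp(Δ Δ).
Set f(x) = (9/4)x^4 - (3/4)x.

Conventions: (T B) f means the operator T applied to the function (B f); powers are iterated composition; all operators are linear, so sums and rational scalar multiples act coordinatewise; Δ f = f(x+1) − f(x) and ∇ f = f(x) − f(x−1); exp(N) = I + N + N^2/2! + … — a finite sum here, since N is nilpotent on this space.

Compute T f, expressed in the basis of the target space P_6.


order-1 term: 27x^2 + 54x + 63/2
order-2 term: 27
the series for exp(Δ Δ) f terminates at order 2
exp(Δ Δ) f = (9/4)x^4 + 27x^2 + (213/4)x + 117/2

g(x) = (9/4)x^4 + 27x^2 + (213/4)x + 117/2


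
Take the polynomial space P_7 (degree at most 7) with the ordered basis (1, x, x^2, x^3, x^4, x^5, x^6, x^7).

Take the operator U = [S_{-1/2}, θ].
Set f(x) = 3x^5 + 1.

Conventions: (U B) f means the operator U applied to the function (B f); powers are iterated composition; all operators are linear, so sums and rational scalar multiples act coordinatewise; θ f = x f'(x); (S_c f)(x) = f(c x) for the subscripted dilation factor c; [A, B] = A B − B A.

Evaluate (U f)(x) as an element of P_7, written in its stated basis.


the image equals g(x) = 0

θ f = 15x^5
S_{-1/2} θ f = -(15/32)x^5
S_{-1/2} f = -(3/32)x^5 + 1
θ S_{-1/2} f = -(15/32)x^5
[S_{-1/2}, θ] f = 0


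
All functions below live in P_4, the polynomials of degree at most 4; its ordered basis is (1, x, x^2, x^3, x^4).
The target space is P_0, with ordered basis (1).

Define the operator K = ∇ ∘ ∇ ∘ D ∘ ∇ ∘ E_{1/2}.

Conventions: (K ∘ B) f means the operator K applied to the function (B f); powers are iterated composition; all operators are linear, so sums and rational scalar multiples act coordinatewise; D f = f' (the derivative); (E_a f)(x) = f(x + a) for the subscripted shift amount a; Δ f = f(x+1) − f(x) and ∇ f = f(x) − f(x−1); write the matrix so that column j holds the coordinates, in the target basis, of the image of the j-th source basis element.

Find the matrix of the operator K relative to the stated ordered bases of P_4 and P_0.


the matrix is [[0, 0, 0, 0, 24]] (rows listed top to bottom)

image of 1: 0
image of x: 0
image of x^2: 0
image of x^3: 0
image of x^4: 24
each image's coordinates form column j of the matrix


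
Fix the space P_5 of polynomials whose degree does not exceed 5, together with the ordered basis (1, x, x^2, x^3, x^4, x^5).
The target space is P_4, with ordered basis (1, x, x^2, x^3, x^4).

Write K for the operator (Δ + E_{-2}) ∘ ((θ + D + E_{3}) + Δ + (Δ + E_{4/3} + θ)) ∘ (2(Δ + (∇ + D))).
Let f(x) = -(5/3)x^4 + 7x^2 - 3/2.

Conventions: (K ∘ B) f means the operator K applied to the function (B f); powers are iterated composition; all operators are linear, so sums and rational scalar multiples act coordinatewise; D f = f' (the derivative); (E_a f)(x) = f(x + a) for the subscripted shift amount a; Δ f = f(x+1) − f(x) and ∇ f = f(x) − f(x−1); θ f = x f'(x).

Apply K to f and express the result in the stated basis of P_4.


Δ f = -(20/3)x^3 - 10x^2 + (22/3)x + 16/3
∇ f = -(20/3)x^3 + 10x^2 + (22/3)x - 16/3
D f = -(20/3)x^3 + 14x
(∇ + D) f = -(40/3)x^3 + 10x^2 + (64/3)x - 16/3
(Δ + (∇ + D)) f = -20x^3 + (86/3)x
(2(Δ + (∇ + D))) f = -40x^3 + (172/3)x
θ (2(Δ + (∇ + D))) f = -120x^3 + (172/3)x
D (2(Δ + (∇ + D))) f = -120x^2 + 172/3
E_{3} (2(Δ + (∇ + D))) f = -40x^3 - 360x^2 - (3068/3)x - 908
(θ + D + E_{3}) (2(Δ + (∇ + D))) f = -160x^3 - 480x^2 - (2896/3)x - 2552/3
Δ (2(Δ + (∇ + D))) f = -120x^2 - 120x + 52/3
Δ (2(Δ + (∇ + D))) f = -120x^2 - 120x + 52/3
E_{4/3} (2(Δ + (∇ + D))) f = -40x^3 - 160x^2 - 156x - 496/27
θ (2(Δ + (∇ + D))) f = -120x^3 + (172/3)x
(Δ + E_{4/3} + θ) (2(Δ + (∇ + D))) f = -160x^3 - 280x^2 - (656/3)x - 28/27
((θ + D + E_{3}) + Δ + (Δ + E_{4/3} + θ)) (2(Δ + (∇ + D))) f = -320x^3 - 880x^2 - 1304x - 22528/27
Δ ((θ + D + E_{3}) + Δ + (Δ + E_{4/3} + θ)) (2(Δ + (∇ + D))) f = -960x^2 - 2720x - 2504
E_{-2} ((θ + D + E_{3}) + Δ + (Δ + E_{4/3} + θ)) (2(Δ + (∇ + D))) f = -320x^3 + 1040x^2 - 1624x + 21968/27
(Δ + E_{-2}) ((θ + D + E_{3}) + Δ + (Δ + E_{4/3} + θ)) (2(Δ + (∇ + D))) f = -320x^3 + 80x^2 - 4344x - 45640/27

the image equals g(x) = -320x^3 + 80x^2 - 4344x - 45640/27


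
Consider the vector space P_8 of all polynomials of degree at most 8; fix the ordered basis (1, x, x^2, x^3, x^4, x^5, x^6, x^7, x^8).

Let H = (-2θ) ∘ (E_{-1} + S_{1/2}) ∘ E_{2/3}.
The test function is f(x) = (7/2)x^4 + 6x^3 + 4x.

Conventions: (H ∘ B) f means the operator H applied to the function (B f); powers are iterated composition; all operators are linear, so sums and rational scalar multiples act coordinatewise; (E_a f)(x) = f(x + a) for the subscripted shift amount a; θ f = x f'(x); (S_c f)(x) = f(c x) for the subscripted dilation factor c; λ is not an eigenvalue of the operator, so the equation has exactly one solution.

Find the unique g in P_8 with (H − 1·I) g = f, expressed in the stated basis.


g(x) = -(7/19)x^4 - (624/589)x^3 - (136/5301)x^2 - (2059/5301)x

write g with unknown coordinates in the stated basis and equate coefficients in (H − 1·I) g = f
solving from the highest basis element down gives g = -(7/19)x^4 - (624/589)x^3 - (136/5301)x^2 - (2059/5301)x
check: H g = (119/38)x^4 + (2910/589)x^3 - (136/5301)x^2 + (19145/5301)x
so H g − 1·g = (7/2)x^4 + 6x^3 + 4x = f ✓


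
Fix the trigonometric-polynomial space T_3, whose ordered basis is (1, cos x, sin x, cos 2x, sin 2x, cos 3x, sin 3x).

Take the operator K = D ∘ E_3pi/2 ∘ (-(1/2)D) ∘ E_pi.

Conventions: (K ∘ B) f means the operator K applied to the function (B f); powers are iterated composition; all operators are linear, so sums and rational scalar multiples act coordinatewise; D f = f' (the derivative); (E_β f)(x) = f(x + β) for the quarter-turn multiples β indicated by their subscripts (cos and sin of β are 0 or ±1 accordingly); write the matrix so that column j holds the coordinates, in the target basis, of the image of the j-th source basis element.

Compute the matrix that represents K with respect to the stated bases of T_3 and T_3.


the matrix is [[0, 0, 0, 0, 0, 0, 0]; [0, 0, 1/2, 0, 0, 0, 0]; [0, -1/2, 0, 0, 0, 0, 0]; [0, 0, 0, -2, 0, 0, 0]; [0, 0, 0, 0, -2, 0, 0]; [0, 0, 0, 0, 0, 0, -9/2]; [0, 0, 0, 0, 0, 9/2, 0]] (rows listed top to bottom)

image of 1: 0
image of cos x: -(1/2)sin x
image of sin x: (1/2)cos x
image of cos 2x: -2cos 2x
image of sin 2x: -2sin 2x
image of cos 3x: (9/2)sin 3x
image of sin 3x: -(9/2)cos 3x
each image's coordinates form column j of the matrix


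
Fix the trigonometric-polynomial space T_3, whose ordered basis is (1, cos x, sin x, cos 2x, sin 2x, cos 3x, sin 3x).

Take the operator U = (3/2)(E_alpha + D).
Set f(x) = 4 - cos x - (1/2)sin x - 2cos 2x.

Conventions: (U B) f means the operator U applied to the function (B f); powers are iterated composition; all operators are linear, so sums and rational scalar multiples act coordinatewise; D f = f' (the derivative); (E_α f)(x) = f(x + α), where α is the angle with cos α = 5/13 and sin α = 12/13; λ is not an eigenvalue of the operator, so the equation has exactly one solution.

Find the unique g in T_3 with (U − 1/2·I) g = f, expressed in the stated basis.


the image equals g(x) = 4 + (71/433)cos x - (152/433)sin x + (263/1601)cos 2x - (687/1601)sin 2x

write g with unknown coordinates in the stated basis and equate coefficients in (U − 1/2·I) g = f
solving from the highest basis element down gives g = 4 + (71/433)cos x - (152/433)sin x + (263/1601)cos 2x - (687/1601)sin 2x
check: U g = 6 - (795/866)cos x - (585/866)sin x - (6141/3202)cos 2x - (687/3202)sin 2x
so U g − 1/2·g = 4 - cos x - (1/2)sin x - 2cos 2x = f ✓


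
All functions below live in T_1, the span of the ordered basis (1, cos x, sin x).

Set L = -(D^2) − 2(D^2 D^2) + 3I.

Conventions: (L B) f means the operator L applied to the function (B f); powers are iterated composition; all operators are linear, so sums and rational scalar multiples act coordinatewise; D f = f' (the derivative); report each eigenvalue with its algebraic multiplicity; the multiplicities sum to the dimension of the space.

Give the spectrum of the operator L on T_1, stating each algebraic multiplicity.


λ = 2 (multiplicity 2), λ = 3 (multiplicity 1)

image of 1: 3
image of cos x: 2cos x
image of sin x: 2sin x
the matrix is diagonal; its diagonal is (3, 2, 2)
for a triangular matrix the eigenvalues are the diagonal entries, with algebraic multiplicity their repetition count


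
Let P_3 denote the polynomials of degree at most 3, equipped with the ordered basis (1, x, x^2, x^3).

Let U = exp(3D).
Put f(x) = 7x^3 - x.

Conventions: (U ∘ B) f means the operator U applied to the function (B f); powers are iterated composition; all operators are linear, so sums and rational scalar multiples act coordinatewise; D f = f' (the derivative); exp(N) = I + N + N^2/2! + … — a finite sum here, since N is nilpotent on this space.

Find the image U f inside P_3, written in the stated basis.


the image equals g(x) = 7x^3 + 63x^2 + 188x + 186

order-1 term: 63x^2 - 3
order-2 term: 189x
order-3 term: 189
the series for exp(3D) f terminates at order 3
exp(3D) f = 7x^3 + 63x^2 + 188x + 186


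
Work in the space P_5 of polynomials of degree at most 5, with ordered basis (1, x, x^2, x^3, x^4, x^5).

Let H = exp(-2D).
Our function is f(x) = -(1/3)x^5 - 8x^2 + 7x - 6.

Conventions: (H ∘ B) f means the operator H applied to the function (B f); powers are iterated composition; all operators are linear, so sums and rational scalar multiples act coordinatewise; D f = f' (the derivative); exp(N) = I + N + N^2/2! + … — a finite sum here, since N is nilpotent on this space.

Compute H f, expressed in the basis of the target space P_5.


order-1 term: (10/3)x^4 + 32x - 14
order-2 term: -(40/3)x^3 - 32
order-3 term: (80/3)x^2
order-4 term: -(80/3)x
order-5 term: 32/3
the series for exp(-2D) f terminates at order 5
exp(-2D) f = -(1/3)x^5 + (10/3)x^4 - (40/3)x^3 + (56/3)x^2 + (37/3)x - 124/3

g(x) = -(1/3)x^5 + (10/3)x^4 - (40/3)x^3 + (56/3)x^2 + (37/3)x - 124/3


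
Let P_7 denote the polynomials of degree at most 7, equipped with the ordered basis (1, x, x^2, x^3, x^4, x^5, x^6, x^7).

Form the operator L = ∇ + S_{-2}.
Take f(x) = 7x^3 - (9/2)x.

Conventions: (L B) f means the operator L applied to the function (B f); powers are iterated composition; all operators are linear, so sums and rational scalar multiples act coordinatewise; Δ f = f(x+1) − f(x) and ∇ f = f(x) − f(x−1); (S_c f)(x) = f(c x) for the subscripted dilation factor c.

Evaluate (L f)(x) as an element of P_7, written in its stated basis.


the image equals g(x) = -56x^3 + 21x^2 - 12x + 5/2

∇ f = 21x^2 - 21x + 5/2
S_{-2} f = -56x^3 + 9x
(∇ + S_{-2}) f = -56x^3 + 21x^2 - 12x + 5/2


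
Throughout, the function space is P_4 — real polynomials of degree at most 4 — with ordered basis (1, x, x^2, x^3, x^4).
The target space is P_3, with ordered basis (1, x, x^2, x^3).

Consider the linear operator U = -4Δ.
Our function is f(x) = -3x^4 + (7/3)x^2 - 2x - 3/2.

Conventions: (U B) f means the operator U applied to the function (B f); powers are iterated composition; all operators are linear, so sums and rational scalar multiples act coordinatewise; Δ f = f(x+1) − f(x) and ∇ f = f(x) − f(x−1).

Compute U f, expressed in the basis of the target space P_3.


g(x) = 48x^3 + 72x^2 + (88/3)x + 32/3

Δ f = -12x^3 - 18x^2 - (22/3)x - 8/3
(-4Δ) f = 48x^3 + 72x^2 + (88/3)x + 32/3


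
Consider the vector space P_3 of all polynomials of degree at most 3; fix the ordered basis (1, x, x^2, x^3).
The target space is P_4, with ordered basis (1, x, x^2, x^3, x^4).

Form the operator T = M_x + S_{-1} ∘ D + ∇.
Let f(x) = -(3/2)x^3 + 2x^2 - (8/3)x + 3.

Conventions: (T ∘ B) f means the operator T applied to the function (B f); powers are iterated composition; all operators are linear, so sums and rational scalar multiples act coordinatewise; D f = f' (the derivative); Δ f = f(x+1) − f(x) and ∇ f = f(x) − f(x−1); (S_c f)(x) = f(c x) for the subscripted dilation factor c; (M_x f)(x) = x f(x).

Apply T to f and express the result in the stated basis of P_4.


the result is g(x) = -(3/2)x^4 + 2x^3 - (35/3)x^2 + (15/2)x - 53/6

M_x f = -(3/2)x^4 + 2x^3 - (8/3)x^2 + 3x
D f = -(9/2)x^2 + 4x - 8/3
S_{-1} D f = -(9/2)x^2 - 4x - 8/3
∇ f = -(9/2)x^2 + (17/2)x - 37/6
(M_x + S_{-1} ∘ D + ∇) f = -(3/2)x^4 + 2x^3 - (35/3)x^2 + (15/2)x - 53/6


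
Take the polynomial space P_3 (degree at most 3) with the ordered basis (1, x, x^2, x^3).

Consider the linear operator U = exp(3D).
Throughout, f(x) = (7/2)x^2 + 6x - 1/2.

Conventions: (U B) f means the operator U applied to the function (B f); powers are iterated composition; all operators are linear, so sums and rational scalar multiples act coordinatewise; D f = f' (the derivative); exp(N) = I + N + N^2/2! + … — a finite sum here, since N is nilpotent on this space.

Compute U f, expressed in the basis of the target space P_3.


order-1 term: 21x + 18
order-2 term: 63/2
the series for exp(3D) f terminates at order 2
exp(3D) f = (7/2)x^2 + 27x + 49

g(x) = (7/2)x^2 + 27x + 49


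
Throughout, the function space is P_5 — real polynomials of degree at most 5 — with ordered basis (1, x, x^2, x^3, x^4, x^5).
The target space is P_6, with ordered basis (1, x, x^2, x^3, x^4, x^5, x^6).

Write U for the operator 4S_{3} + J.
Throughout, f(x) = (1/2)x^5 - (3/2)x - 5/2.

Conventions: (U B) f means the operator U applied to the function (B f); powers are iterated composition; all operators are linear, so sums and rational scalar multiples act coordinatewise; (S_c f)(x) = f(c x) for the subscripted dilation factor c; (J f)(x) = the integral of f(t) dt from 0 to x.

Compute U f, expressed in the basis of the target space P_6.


the image equals g(x) = (1/12)x^6 + 486x^5 - (3/4)x^2 - (41/2)x - 10

S_{3} f = (243/2)x^5 - (9/2)x - 5/2
(4S_{3}) f = 486x^5 - 18x - 10
J f = (1/12)x^6 - (3/4)x^2 - (5/2)x
(4S_{3} + J) f = (1/12)x^6 + 486x^5 - (3/4)x^2 - (41/2)x - 10


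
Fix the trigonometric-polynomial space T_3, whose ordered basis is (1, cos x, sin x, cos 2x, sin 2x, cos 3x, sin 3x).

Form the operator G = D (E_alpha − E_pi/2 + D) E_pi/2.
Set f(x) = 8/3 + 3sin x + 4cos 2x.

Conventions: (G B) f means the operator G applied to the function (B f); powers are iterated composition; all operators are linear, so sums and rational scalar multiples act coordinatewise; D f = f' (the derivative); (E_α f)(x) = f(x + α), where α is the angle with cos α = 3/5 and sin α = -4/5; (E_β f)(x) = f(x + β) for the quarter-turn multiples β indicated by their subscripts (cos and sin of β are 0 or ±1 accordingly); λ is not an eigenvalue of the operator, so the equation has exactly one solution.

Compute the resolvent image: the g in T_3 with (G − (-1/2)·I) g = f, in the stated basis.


write g with unknown coordinates in the stated basis and equate coefficients in (G − (-1/2)·I) g = f
solving from the highest basis element down gives g = 16/3 - (48/13)cos x - (6/13)sin x + (344/291)cos 2x - (64/97)sin 2x
check: G g = (24/13)cos x + (42/13)sin x + (992/291)cos 2x + (32/97)sin 2x
so G g − (-1/2)·g = 8/3 + 3sin x + 4cos 2x = f ✓

the image equals g(x) = 16/3 - (48/13)cos x - (6/13)sin x + (344/291)cos 2x - (64/97)sin 2x


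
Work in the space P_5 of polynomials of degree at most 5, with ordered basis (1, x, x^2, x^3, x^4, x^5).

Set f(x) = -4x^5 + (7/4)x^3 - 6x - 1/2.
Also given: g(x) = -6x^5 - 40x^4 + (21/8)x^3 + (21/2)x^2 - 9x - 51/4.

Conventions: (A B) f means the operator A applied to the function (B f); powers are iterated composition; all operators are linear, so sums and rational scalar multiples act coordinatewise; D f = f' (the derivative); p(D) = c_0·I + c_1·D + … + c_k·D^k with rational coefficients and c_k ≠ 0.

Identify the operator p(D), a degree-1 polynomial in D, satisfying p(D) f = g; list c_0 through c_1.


D^0 f = -4x^5 + (7/4)x^3 - 6x - 1/2
D^1 f = -20x^4 + (21/4)x^2 - 6
matching coefficients of g against c_0 f + c_1 Df + … from the top degree down determines the c_i
solution: c_0 = 3/2, c_1 = 2

c_0 = 3/2, c_1 = 2


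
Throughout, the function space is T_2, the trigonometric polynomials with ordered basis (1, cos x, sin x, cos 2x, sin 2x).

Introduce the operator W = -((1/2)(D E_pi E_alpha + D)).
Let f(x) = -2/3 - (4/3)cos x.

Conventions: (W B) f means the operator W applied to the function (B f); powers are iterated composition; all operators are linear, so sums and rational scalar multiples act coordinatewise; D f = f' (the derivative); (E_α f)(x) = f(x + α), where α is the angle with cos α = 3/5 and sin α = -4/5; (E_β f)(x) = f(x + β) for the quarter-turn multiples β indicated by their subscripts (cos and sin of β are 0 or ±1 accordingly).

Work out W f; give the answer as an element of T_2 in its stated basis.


E_alpha f = -2/3 - (4/5)cos x - (16/15)sin x
E_pi E_alpha f = -2/3 + (4/5)cos x + (16/15)sin x
D E_pi E_alpha f = (16/15)cos x - (4/5)sin x
D f = (4/3)sin x
(D E_pi E_alpha + D) f = (16/15)cos x + (8/15)sin x
((1/2)(D E_pi E_alpha + D)) f = (8/15)cos x + (4/15)sin x
(-((1/2)(D E_pi E_alpha + D))) f = -(8/15)cos x - (4/15)sin x

g(x) = -(8/15)cos x - (4/15)sin x


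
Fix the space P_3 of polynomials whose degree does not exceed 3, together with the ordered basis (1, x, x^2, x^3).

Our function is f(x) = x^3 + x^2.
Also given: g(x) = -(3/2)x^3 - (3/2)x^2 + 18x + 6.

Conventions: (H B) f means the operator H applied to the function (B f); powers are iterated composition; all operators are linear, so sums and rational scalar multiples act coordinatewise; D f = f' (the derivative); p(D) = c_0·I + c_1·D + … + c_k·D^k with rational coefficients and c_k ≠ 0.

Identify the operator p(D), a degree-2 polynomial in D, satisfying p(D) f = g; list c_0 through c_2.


c_0 = -3/2, c_1 = 0, c_2 = 3

D^0 f = x^3 + x^2
D^1 f = 3x^2 + 2x
D^2 f = 6x + 2
matching coefficients of g against c_0 f + c_1 Df + … from the top degree down determines the c_i
solution: c_0 = -3/2, c_1 = 0, c_2 = 3


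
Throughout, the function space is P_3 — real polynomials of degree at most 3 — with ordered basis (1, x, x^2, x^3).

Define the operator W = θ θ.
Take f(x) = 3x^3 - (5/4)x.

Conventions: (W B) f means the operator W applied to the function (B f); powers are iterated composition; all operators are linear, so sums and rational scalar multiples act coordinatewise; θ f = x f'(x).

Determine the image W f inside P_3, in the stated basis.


the image equals g(x) = 27x^3 - (5/4)x

θ f = 9x^3 - (5/4)x
θ θ f = 27x^3 - (5/4)x


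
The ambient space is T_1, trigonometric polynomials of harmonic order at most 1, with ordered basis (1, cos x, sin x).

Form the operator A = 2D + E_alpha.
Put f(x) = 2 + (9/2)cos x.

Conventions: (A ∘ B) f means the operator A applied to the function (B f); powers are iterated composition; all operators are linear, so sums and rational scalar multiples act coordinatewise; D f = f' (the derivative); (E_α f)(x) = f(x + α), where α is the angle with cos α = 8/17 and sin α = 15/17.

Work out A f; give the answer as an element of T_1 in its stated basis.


D f = -(9/2)sin x
(2D) f = -9sin x
E_alpha f = 2 + (36/17)cos x - (135/34)sin x
(2D + E_alpha) f = 2 + (36/17)cos x - (441/34)sin x

the result is g(x) = 2 + (36/17)cos x - (441/34)sin x


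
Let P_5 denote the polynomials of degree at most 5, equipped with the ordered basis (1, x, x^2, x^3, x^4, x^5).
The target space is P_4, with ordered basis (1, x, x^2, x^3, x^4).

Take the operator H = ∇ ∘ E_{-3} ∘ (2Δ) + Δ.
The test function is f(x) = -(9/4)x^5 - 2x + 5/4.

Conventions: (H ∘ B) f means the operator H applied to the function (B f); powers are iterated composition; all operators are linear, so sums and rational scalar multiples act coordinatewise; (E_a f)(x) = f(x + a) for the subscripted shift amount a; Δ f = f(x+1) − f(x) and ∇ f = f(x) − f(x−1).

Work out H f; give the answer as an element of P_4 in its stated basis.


Δ f = -(45/4)x^4 - (45/2)x^3 - (45/2)x^2 - (45/4)x - 17/4
(2Δ) f = -(45/2)x^4 - 45x^3 - 45x^2 - (45/2)x - 17/2
E_{-3} (2Δ) f = -(45/2)x^4 + 225x^3 - 855x^2 + (2925/2)x - 1907/2
∇ E_{-3} (2Δ) f = -90x^3 + 810x^2 - 2475x + 2565
Δ f = -(45/4)x^4 - (45/2)x^3 - (45/2)x^2 - (45/4)x - 17/4
(∇ ∘ E_{-3} ∘ (2Δ) + Δ) f = -(45/4)x^4 - (225/2)x^3 + (1575/2)x^2 - (9945/4)x + 10243/4

g(x) = -(45/4)x^4 - (225/2)x^3 + (1575/2)x^2 - (9945/4)x + 10243/4


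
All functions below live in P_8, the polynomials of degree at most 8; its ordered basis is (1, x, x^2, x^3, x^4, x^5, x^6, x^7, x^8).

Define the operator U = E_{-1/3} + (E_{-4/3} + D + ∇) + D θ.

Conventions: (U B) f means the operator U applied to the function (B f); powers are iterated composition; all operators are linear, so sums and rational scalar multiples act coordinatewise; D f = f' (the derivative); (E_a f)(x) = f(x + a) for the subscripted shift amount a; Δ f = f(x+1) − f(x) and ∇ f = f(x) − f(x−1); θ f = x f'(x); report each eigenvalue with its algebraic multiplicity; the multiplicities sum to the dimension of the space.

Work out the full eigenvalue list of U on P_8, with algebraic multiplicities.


λ = 2 (multiplicity 9)

image of 1: 2
image of x: 2x + 4/3
image of x^2: 2x^2 + (14/3)x + 8/9
image of x^3: 2x^3 + 10x^2 + (8/3)x - 38/27
image of x^4: 2x^4 + (52/3)x^3 + (16/3)x^2 - (152/27)x + 176/81
image of x^5: 2x^5 + (80/3)x^4 + (80/9)x^3 - (380/27)x^2 + (880/81)x - 782/243
image of x^6: 2x^6 + 38x^5 + (40/3)x^4 - (760/27)x^3 + (880/27)x^2 - (1564/81)x + 3368/729
image of x^7: 2x^7 + (154/3)x^6 + (56/3)x^5 - (1330/27)x^4 + (6160/81)x^3 - (5474/81)x^2 + (23576/729)x - 14198/2187
image of x^8: 2x^8 + (200/3)x^7 + (224/9)x^6 - (2128/27)x^5 + (12320/81)x^4 - (43792/243)x^3 + (94304/729)x^2 - (113584/2187)x + 58976/6561
the matrix is upper triangular; its diagonal is (2, 2, 2, 2, 2, 2, 2, 2, 2)
for a triangular matrix the eigenvalues are the diagonal entries, with algebraic multiplicity their repetition count


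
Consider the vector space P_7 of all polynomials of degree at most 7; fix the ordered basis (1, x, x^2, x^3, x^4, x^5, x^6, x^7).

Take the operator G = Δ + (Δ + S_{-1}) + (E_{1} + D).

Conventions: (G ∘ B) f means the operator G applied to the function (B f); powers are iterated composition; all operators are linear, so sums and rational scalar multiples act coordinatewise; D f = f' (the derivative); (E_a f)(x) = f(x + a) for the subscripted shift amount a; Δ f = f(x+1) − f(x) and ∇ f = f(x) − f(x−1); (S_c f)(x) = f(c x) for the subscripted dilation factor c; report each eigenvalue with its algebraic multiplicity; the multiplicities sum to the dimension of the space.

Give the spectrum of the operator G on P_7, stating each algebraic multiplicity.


λ = 0 (multiplicity 4), λ = 2 (multiplicity 4)

image of 1: 2
image of x: 4
image of x^2: 2x^2 + 8x + 3
image of x^3: 12x^2 + 9x + 3
image of x^4: 2x^4 + 16x^3 + 18x^2 + 12x + 3
image of x^5: 20x^4 + 30x^3 + 30x^2 + 15x + 3
image of x^6: 2x^6 + 24x^5 + 45x^4 + 60x^3 + 45x^2 + 18x + 3
image of x^7: 28x^6 + 63x^5 + 105x^4 + 105x^3 + 63x^2 + 21x + 3
the matrix is upper triangular; its diagonal is (2, 0, 2, 0, 2, 0, 2, 0)
for a triangular matrix the eigenvalues are the diagonal entries, with algebraic multiplicity their repetition count


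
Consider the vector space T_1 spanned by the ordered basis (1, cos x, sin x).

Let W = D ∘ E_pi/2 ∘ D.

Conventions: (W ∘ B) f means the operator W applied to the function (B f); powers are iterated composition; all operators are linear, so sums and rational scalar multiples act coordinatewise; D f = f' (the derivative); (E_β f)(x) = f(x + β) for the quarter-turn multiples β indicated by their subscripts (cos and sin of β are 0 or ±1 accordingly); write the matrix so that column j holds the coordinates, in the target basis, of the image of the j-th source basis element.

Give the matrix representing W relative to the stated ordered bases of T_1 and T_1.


image of 1: 0
image of cos x: sin x
image of sin x: -cos x
each image's coordinates form column j of the matrix

the matrix is [[0, 0, 0]; [0, 0, -1]; [0, 1, 0]] (rows listed top to bottom)


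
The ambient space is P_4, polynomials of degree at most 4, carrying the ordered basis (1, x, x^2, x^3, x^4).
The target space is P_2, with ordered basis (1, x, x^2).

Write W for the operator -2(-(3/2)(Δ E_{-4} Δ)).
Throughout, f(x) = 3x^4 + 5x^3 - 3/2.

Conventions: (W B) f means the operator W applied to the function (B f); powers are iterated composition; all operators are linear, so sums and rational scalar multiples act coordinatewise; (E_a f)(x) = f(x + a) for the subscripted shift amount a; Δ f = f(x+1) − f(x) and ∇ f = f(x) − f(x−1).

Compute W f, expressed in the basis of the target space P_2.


Δ f = 12x^3 + 33x^2 + 27x + 8
E_{-4} Δ f = 12x^3 - 111x^2 + 339x - 340
Δ (E_{-4} Δ) f = 36x^2 - 186x + 240
(-(3/2)(Δ E_{-4} Δ)) f = -54x^2 + 279x - 360
(-2(-(3/2)(Δ E_{-4} Δ))) f = 108x^2 - 558x + 720

the result is g(x) = 108x^2 - 558x + 720


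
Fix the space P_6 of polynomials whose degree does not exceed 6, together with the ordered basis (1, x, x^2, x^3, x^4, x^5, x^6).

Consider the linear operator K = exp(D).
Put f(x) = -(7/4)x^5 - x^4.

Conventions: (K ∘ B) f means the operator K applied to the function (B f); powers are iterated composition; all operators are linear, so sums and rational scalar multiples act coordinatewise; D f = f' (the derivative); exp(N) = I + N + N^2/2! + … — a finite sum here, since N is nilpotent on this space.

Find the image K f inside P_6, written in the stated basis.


the result is g(x) = -(7/4)x^5 - (39/4)x^4 - (43/2)x^3 - (47/2)x^2 - (51/4)x - 11/4

order-1 term: -(35/4)x^4 - 4x^3
order-2 term: -(35/2)x^3 - 6x^2
order-3 term: -(35/2)x^2 - 4x
order-4 term: -(35/4)x - 1
order-5 term: -7/4
the series for exp(D) f terminates at order 5
exp(D) f = -(7/4)x^5 - (39/4)x^4 - (43/2)x^3 - (47/2)x^2 - (51/4)x - 11/4


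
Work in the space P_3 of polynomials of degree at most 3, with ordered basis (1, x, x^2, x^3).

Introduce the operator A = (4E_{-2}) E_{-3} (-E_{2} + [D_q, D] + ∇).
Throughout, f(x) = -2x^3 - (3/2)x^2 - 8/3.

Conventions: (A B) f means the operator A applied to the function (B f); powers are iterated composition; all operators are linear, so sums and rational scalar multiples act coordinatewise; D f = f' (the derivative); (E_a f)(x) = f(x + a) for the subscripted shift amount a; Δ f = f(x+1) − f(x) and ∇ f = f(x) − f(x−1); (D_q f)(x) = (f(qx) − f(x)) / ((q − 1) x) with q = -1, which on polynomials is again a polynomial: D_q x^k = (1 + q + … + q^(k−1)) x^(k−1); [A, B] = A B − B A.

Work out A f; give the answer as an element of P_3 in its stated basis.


E_{2} f = -2x^3 - (27/2)x^2 - 30x - 74/3
(-E_{2}) f = 2x^3 + (27/2)x^2 + 30x + 74/3
D f = -6x^2 - 3x
D_q D f = -3
D_q f = -2x^2
D D_q f = -4x
[D_q, D] f = 4x - 3
∇ f = -6x^2 + 3x - 1/2
(-E_{2} + [D_q, D] + ∇) f = 2x^3 + (15/2)x^2 + 37x + 127/6
E_{-3} (-E_{2} + [D_q, D] + ∇) f = 2x^3 - (21/2)x^2 + 46x - 229/3
E_{-2} E_{-3} (-E_{2} + [D_q, D] + ∇) f = 2x^3 - (45/2)x^2 + 112x - 679/3
(4E_{-2}) E_{-3} (-E_{2} + [D_q, D] + ∇) f = 8x^3 - 90x^2 + 448x - 2716/3

g(x) = 8x^3 - 90x^2 + 448x - 2716/3


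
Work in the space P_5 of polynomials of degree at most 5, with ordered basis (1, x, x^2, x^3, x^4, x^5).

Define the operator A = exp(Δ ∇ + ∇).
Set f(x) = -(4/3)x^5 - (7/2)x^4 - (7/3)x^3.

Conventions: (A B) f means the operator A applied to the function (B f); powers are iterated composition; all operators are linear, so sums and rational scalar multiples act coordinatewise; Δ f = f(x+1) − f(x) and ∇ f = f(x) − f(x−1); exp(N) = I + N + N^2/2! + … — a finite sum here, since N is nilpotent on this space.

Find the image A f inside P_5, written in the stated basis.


order-1 term: -(20/3)x^4 - (82/3)x^3 - (124/3)x^2 - (83/3)x - 43/6
order-2 term: -(40/3)x^3 - 61x^2 - (287/3)x - 103/2
order-3 term: -(40/3)x^2 - 54x - 170/3
order-4 term: -(20/3)x - 101/6
order-5 term: -4/3
the series for exp(Δ ∇ + ∇) f terminates at order 5
exp(Δ ∇ + ∇) f = -(4/3)x^5 - (61/6)x^4 - 43x^3 - (347/3)x^2 - 184x - 267/2

the result is g(x) = -(4/3)x^5 - (61/6)x^4 - 43x^3 - (347/3)x^2 - 184x - 267/2


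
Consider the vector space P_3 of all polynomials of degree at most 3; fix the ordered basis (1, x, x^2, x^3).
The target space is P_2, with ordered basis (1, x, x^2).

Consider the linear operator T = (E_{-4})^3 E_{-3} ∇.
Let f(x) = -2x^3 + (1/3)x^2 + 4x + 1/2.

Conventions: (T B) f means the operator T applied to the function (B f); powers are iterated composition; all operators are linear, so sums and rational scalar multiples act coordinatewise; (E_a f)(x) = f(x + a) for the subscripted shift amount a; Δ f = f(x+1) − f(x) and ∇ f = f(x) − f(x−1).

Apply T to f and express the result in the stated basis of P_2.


∇ f = -6x^2 + (20/3)x + 5/3
E_{-3} ∇ f = -6x^2 + (128/3)x - 217/3
E_{-4} E_{-3} ∇ f = -6x^2 + (272/3)x - 339
E_{-4} E_{-4} E_{-3} ∇ f = -6x^2 + (416/3)x - 2393/3
E_{-4} E_{-4} E_{-4} E_{-3} ∇ f = -6x^2 + (560/3)x - 4345/3

g(x) = -6x^2 + (560/3)x - 4345/3


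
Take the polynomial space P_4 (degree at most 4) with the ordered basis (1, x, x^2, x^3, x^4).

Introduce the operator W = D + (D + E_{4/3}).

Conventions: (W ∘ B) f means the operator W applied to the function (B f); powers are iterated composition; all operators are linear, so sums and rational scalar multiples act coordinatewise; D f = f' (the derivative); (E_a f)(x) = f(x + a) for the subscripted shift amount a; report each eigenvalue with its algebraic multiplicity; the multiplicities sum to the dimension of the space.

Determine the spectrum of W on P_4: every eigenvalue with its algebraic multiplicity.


λ = 1 (multiplicity 5)

image of 1: 1
image of x: x + 10/3
image of x^2: x^2 + (20/3)x + 16/9
image of x^3: x^3 + 10x^2 + (16/3)x + 64/27
image of x^4: x^4 + (40/3)x^3 + (32/3)x^2 + (256/27)x + 256/81
the matrix is upper triangular; its diagonal is (1, 1, 1, 1, 1)
for a triangular matrix the eigenvalues are the diagonal entries, with algebraic multiplicity their repetition count


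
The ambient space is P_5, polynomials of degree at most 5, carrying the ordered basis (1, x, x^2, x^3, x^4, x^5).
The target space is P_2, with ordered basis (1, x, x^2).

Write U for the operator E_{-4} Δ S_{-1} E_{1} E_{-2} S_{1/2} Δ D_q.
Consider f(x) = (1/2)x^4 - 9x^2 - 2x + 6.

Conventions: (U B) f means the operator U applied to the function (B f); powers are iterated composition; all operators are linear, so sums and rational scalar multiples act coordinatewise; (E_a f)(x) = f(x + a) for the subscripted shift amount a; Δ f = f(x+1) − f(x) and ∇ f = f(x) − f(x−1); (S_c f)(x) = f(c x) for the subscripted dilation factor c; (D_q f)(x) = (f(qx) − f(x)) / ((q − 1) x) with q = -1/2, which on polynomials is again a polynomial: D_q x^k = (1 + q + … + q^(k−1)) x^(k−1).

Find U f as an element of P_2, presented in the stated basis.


the result is g(x) = (15/32)x - 105/64

D_q f = (5/16)x^3 - (9/2)x - 2
Δ D_q f = (15/16)x^2 + (15/16)x - 67/16
S_{1/2} Δ D_q f = (15/64)x^2 + (15/32)x - 67/16
E_{-2} (S_{1/2} Δ D_q) f = (15/64)x^2 - (15/32)x - 67/16
E_{1} E_{-2} (S_{1/2} Δ D_q) f = (15/64)x^2 - 283/64
S_{-1} E_{1} E_{-2} (S_{1/2} Δ D_q) f = (15/64)x^2 - 283/64
Δ S_{-1} E_{1} E_{-2} (S_{1/2} Δ D_q) f = (15/32)x + 15/64
E_{-4} Δ S_{-1} E_{1} E_{-2} (S_{1/2} Δ D_q) f = (15/32)x - 105/64


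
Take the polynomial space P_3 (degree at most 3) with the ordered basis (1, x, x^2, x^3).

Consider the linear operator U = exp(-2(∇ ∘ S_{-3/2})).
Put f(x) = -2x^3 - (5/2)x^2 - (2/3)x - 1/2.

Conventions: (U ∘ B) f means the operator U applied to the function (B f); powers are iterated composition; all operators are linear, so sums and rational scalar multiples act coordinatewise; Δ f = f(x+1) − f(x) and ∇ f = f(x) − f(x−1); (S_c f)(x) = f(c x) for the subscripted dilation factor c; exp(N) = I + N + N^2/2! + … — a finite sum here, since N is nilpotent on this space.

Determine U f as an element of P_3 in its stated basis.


order-1 term: -(81/2)x^2 + 63x - 107/4
order-2 term: (729/4)x + 27/8
order-3 term: 729/4
the series for exp(-2(∇ ∘ S_{-3/2})) f terminates at order 3
exp(-2(∇ ∘ S_{-3/2})) f = -2x^3 - 43x^2 + (2935/12)x + 1267/8

g(x) = -2x^3 - 43x^2 + (2935/12)x + 1267/8
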